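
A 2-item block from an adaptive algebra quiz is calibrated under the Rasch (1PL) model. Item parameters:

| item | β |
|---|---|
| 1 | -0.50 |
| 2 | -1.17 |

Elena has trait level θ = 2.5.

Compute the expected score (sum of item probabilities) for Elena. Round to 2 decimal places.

P(θ) = 1 / (1 + exp(−(θ − β)))
P_1 = 1/(1+e^{-3.0000}) = 0.9526
P_2 = 1/(1+e^{-3.6700}) = 0.9752
E[score] = 0.9526 + 0.9752 = 1.9277

1.93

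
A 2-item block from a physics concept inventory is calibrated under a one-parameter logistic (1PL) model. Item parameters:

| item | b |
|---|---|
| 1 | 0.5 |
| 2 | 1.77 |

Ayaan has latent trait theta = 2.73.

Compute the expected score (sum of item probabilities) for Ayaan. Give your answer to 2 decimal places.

1.63

P(theta) = 1 / (1 + exp(−(theta − b)))
P_1 = 1/(1+e^{-2.2300}) = 0.9029
P_2 = 1/(1+e^{-0.9600}) = 0.7231
E[score] = 0.9029 + 0.7231 = 1.6260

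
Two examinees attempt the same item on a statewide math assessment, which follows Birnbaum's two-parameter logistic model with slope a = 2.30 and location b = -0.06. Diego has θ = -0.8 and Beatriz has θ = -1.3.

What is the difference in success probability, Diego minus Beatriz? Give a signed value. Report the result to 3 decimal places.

P(θ) = 1 / (1 + exp(−a(θ − b)))
P(Diego) = 0.1542  [exponent -1.7020]
P(Beatriz) = 0.0546  [exponent -2.8520]
Difference = 0.1542 − 0.0546 = 0.0996

0.100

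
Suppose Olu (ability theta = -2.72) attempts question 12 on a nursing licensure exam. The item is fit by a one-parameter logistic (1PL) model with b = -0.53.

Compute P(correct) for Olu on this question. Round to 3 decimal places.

P(theta) = 1 / (1 + exp(−(theta − b)))
Exponent: (-2.72 − (-0.53)) = -2.1900
1/(1 + e^{2.1900}) = 0.1007
P = 0.1007

0.101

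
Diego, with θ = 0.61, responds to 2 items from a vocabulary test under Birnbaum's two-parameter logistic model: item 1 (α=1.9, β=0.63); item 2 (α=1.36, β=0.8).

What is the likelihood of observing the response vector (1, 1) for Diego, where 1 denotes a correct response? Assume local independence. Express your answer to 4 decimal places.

0.2137

P(θ) = 1 / (1 + exp(−α(θ − β)))
P_1 = 1/(1+e^{0.0380}) = 0.4905
P_2 = 1/(1+e^{0.2584}) = 0.4358
L = P_1 × P_2 = 0.4905 × 0.4358 = 0.21374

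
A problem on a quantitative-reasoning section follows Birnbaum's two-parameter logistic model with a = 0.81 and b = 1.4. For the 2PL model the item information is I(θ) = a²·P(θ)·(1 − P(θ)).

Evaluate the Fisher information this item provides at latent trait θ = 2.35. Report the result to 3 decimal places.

P = 1/(1+e^{-0.7695}) = 0.6834
P(1−P) = 0.6834 × 0.3166 = 0.2164
I = a² × P(1−P) = 0.81² × 0.2164 = 0.14195

0.142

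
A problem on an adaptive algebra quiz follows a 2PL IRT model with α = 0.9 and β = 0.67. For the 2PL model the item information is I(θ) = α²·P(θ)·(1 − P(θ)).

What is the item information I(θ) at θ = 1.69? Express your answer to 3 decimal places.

0.165

P = 1/(1+e^{-0.9180}) = 0.7146
P(1−P) = 0.7146 × 0.2854 = 0.2039
I = α² × P(1−P) = 0.9² × 0.2039 = 0.16518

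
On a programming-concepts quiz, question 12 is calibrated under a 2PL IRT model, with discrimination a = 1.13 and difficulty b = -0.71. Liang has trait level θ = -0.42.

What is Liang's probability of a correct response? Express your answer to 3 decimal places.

0.581

P(θ) = 1 / (1 + exp(−a(θ − b)))
Exponent: 1.13 × (-0.42 − (-0.71)) = 0.3277
1/(1 + e^{-0.3277}) = 0.5812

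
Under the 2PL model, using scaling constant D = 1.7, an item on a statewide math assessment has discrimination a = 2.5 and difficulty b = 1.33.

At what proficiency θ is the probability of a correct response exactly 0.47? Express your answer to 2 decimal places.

P(θ) = 1 / (1 + exp(−D·a(θ − b)))
logit = ln(0.4700/0.5300) = -0.1201
θ = b + logit/(1.7·a) = 1.33 + (-0.1201)/4.2500 = 1.3017

1.30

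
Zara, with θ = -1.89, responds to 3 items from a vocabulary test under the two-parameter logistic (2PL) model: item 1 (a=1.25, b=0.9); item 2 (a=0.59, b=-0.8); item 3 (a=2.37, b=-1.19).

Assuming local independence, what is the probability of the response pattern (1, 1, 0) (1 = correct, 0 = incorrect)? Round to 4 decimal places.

P(θ) = 1 / (1 + exp(−a(θ − b)))
P_1 = 1/(1+e^{3.4875}) = 0.0297
P_2 = 1/(1+e^{0.6431}) = 0.3445
P_3 = 1/(1+e^{1.6590}) = 0.1599
L = P_1 × P_2 × (1−P_3) = 0.0297 × 0.3445 × 0.8401 = 0.00859

0.0086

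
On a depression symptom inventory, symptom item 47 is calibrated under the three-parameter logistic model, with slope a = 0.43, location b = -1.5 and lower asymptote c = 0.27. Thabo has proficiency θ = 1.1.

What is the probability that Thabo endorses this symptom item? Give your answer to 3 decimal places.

0.820

P(θ) = c + (1 − c) · 1 / (1 + exp(−a(θ − b)))
Exponent: 0.43 × (1.1 − (-1.5)) = 1.1180
1/(1 + e^{-1.1180}) = 0.7536
P = 0.27 + 0.73 × 0.7536 = 0.8201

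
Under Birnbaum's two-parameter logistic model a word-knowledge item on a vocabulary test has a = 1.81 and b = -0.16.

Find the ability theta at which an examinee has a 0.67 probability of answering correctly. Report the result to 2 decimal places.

0.23

P(theta) = 1 / (1 + exp(−a(theta − b)))
logit = ln(0.6700/0.3300) = 0.7082
theta = b + logit/(a) = -0.16 + 0.7082/1.8100 = 0.2313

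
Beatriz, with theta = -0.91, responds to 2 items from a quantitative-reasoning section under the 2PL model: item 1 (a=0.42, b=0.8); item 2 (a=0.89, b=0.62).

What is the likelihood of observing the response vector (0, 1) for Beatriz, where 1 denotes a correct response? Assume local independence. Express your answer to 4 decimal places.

P(theta) = 1 / (1 + exp(−a(theta − b)))
P_1 = 1/(1+e^{0.7182}) = 0.3278
P_2 = 1/(1+e^{1.3617}) = 0.2040
L = (1−P_1) × P_2 = 0.6722 × 0.2040 = 0.13711

0.1371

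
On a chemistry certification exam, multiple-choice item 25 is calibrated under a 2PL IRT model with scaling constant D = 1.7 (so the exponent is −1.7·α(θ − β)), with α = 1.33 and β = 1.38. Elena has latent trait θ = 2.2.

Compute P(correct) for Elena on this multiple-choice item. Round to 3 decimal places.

P(θ) = 1 / (1 + exp(−D·α(θ − β)))
Exponent: 1.7 × 1.33 × (2.2 − 1.38) = 1.8540
1/(1 + e^{-1.8540}) = 0.8646
P = 0.8646

0.865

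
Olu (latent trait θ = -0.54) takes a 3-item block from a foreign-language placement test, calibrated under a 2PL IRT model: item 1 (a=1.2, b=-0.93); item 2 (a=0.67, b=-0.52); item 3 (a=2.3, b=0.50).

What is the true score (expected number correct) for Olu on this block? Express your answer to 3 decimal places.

1.195

P(θ) = 1 / (1 + exp(−a(θ − b)))
P_1 = 1/(1+e^{-0.4680}) = 0.6149
P_2 = 1/(1+e^{0.0134}) = 0.4967
P_3 = 1/(1+e^{2.3920}) = 0.0838
E[score] = 0.6149 + 0.4967 + 0.0838 = 1.1953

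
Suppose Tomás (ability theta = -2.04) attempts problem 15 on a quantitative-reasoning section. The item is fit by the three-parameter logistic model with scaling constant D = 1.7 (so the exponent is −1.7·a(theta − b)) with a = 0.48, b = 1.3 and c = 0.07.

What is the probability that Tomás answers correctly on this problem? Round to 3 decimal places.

0.127

P(theta) = c + (1 − c) · 1 / (1 + exp(−D·a(theta − b)))
Exponent: 1.7 × 0.48 × (-2.04 − 1.3) = -2.7254
1/(1 + e^{2.7254}) = 0.0615
P = 0.07 + 0.93 × 0.0615 = 0.1272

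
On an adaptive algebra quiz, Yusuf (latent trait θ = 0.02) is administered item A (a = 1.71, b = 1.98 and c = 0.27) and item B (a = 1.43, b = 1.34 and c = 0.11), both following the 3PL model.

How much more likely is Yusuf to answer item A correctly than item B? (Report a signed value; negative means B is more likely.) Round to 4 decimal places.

P(θ) = c + (1 − c) · 1 / (1 + exp(−a(θ − b)))
P_A = 0.2947
P_B = 0.2271
P_A − P_B = 0.0677

0.0677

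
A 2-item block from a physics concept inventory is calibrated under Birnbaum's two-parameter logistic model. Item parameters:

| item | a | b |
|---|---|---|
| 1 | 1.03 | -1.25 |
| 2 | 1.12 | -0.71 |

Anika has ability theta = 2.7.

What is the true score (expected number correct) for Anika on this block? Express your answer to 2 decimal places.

1.96

P(theta) = 1 / (1 + exp(−a(theta − b)))
P_1 = 1/(1+e^{-4.0685}) = 0.9832
P_2 = 1/(1+e^{-3.8192}) = 0.9785
E[score] = 0.9832 + 0.9785 = 1.9617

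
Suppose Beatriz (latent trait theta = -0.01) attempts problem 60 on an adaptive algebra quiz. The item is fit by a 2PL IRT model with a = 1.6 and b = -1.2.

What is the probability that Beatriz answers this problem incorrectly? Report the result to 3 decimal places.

0.130

P(theta) = 1 / (1 + exp(−a(theta − b)))
Exponent: 1.6 × (-0.01 − (-1.2)) = 1.9040
1/(1 + e^{-1.9040}) = 0.8703
P(incorrect) = 1 − 0.8703 = 0.1297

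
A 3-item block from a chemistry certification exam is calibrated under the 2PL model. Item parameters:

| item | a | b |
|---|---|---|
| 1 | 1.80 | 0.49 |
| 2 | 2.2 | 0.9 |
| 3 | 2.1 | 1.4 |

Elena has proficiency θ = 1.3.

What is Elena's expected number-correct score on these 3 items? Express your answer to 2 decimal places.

1.97

P(θ) = 1 / (1 + exp(−a(θ − b)))
P_1 = 1/(1+e^{-1.4580}) = 0.8112
P_2 = 1/(1+e^{-0.8800}) = 0.7068
P_3 = 1/(1+e^{0.2100}) = 0.4477
E[score] = 0.8112 + 0.7068 + 0.4477 = 1.9657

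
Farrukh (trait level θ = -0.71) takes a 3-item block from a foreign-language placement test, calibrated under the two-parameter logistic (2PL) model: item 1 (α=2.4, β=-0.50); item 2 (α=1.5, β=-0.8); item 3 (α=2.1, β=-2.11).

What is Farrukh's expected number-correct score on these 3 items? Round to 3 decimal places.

1.860

P(θ) = 1 / (1 + exp(−α(θ − β)))
P_1 = 1/(1+e^{0.5040}) = 0.3766
P_2 = 1/(1+e^{-0.1350}) = 0.5337
P_3 = 1/(1+e^{-2.9400}) = 0.9498
E[score] = 0.3766 + 0.5337 + 0.9498 = 1.8601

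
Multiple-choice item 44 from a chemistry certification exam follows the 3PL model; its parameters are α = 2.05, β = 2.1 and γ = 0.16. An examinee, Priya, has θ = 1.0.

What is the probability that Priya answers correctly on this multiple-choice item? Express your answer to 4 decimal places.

P(θ) = γ + (1 − γ) · 1 / (1 + exp(−α(θ − β)))
Exponent: 2.05 × (1.0 − 2.1) = -2.2550
1/(1 + e^{2.2550}) = 0.0949
P = 0.16 + 0.84 × 0.0949 = 0.2397

0.2397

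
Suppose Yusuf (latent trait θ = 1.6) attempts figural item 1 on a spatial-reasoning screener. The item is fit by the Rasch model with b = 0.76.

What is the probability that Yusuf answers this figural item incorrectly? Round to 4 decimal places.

P(θ) = 1 / (1 + exp(−(θ − b)))
Exponent: (1.6 − 0.76) = 0.8400
1/(1 + e^{-0.8400}) = 0.6985
P = 0.6985
P(incorrect) = 1 − 0.6985 = 0.3015

0.3015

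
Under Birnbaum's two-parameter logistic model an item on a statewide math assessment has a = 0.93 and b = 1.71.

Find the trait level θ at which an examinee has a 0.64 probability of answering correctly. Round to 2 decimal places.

P(θ) = 1 / (1 + exp(−a(θ − b)))
logit = ln(0.6400/0.3600) = 0.5754
θ = b + logit/(a) = 1.71 + 0.5754/0.9300 = 2.3287

2.33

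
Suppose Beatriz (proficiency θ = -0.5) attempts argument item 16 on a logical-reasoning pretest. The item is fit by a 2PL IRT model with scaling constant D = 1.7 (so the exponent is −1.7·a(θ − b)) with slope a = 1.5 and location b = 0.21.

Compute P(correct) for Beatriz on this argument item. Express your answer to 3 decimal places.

0.141

P(θ) = 1 / (1 + exp(−D·a(θ − b)))
Exponent: 1.7 × 1.5 × (-0.5 − 0.21) = -1.8105
1/(1 + e^{1.8105}) = 0.1406
P = 0.1406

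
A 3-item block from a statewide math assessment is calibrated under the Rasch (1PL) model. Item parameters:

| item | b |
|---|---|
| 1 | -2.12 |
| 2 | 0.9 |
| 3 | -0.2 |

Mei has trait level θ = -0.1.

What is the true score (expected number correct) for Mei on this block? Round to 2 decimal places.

P(θ) = 1 / (1 + exp(−(θ − b)))
P_1 = 1/(1+e^{-2.0200}) = 0.8829
P_2 = 1/(1+e^{1.0000}) = 0.2689
P_3 = 1/(1+e^{-0.1000}) = 0.5250
E[score] = 0.8829 + 0.2689 + 0.5250 = 1.6768

1.68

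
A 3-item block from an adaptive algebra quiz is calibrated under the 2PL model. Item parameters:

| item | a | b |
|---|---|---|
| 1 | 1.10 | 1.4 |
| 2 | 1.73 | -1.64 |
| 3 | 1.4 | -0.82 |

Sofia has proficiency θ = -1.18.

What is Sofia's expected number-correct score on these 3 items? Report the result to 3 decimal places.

1.121

P(θ) = 1 / (1 + exp(−a(θ − b)))
P_1 = 1/(1+e^{2.8380}) = 0.0553
P_2 = 1/(1+e^{-0.7958}) = 0.6891
P_3 = 1/(1+e^{0.5040}) = 0.3766
E[score] = 0.0553 + 0.6891 + 0.3766 = 1.1210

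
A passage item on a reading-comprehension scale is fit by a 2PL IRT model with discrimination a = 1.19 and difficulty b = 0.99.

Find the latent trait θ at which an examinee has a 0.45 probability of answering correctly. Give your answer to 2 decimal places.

0.82

P(θ) = 1 / (1 + exp(−a(θ − b)))
logit = ln(0.4500/0.5500) = -0.2007
θ = b + logit/(a) = 0.99 + (-0.2007)/1.1900 = 0.8214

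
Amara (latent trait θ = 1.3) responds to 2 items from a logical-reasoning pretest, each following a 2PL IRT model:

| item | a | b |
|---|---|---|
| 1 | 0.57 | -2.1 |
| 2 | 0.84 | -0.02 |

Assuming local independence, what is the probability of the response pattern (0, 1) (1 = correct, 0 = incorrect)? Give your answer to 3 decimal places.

0.095

P(θ) = 1 / (1 + exp(−a(θ − b)))
P_1 = 1/(1+e^{-1.9380}) = 0.8741
P_2 = 1/(1+e^{-1.1088}) = 0.7519
L = (1−P_1) × P_2 = 0.1259 × 0.7519 = 0.09464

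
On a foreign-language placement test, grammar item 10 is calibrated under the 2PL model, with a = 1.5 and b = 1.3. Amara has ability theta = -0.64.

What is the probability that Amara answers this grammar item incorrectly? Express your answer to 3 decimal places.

P(theta) = 1 / (1 + exp(−a(theta − b)))
Exponent: 1.5 × (-0.64 − 1.3) = -2.9100
1/(1 + e^{2.9100}) = 0.0517
P(incorrect) = 1 − 0.0517 = 0.9483

0.948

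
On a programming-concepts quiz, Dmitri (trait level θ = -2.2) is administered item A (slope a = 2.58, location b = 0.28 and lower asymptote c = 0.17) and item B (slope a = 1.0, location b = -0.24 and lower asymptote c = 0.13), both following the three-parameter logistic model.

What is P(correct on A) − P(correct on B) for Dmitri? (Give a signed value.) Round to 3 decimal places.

P(θ) = c + (1 − c) · 1 / (1 + exp(−a(θ − b)))
P_A = 0.1714
P_B = 0.2374
P_A − P_B = -0.0660

-0.066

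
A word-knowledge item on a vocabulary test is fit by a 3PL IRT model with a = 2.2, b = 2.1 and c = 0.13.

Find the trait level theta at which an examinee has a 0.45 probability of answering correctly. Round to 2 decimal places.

P(theta) = c + (1 − c) · 1 / (1 + exp(−a(theta − b)))
Remove guessing floor: (0.45 − 0.13)/(1 − 0.13) = 0.3678
logit = ln(0.3678/0.6322) = -0.5416
theta = b + logit/(a) = 2.1 + (-0.5416)/2.2000 = 1.8538

1.85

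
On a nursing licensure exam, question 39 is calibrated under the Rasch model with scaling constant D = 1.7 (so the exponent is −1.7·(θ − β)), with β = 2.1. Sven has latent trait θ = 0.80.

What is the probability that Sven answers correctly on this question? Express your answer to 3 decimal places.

P(θ) = 1 / (1 + exp(−D·(θ − β)))
Exponent: 1.7 × (0.80 − 2.1) = -2.2100
1/(1 + e^{2.2100}) = 0.0989
P = 0.0989

0.099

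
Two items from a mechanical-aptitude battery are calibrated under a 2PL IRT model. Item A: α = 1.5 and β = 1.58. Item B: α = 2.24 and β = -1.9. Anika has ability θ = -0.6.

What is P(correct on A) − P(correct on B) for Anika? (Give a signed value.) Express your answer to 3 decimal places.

P(θ) = 1 / (1 + exp(−α(θ − β)))
P_A = 0.0366
P_B = 0.9484
P_A − P_B = -0.9118

-0.912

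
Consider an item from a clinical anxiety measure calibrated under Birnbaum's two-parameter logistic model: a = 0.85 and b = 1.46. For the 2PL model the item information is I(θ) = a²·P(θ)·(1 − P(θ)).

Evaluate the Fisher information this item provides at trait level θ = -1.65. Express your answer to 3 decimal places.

P = 1/(1+e^{2.6435}) = 0.0664
P(1−P) = 0.0664 × 0.9336 = 0.0620
I = a² × P(1−P) = 0.85² × 0.0620 = 0.04478

0.045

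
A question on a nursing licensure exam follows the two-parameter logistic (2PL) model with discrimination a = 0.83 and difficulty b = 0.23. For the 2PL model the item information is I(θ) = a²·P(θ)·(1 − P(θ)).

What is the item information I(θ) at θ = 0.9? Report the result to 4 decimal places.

P = 1/(1+e^{-0.5561}) = 0.6355
P(1−P) = 0.6355 × 0.3645 = 0.2316
I = a² × P(1−P) = 0.83² × 0.2316 = 0.15957

0.1596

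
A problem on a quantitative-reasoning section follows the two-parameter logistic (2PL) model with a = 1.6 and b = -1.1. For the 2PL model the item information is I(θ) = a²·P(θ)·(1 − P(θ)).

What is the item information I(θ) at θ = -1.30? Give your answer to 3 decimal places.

0.624

P = 1/(1+e^{0.3200}) = 0.4207
P(1−P) = 0.4207 × 0.5793 = 0.2437
I = a² × P(1−P) = 1.6² × 0.2437 = 0.62389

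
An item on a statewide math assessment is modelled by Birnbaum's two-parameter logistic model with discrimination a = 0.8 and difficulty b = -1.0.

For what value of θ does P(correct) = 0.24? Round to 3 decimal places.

P(θ) = 1 / (1 + exp(−a(θ − b)))
logit = ln(0.2400/0.7600) = -1.1527
θ = b + logit/(a) = -1.0 + (-1.1527)/0.8000 = -2.4408

-2.441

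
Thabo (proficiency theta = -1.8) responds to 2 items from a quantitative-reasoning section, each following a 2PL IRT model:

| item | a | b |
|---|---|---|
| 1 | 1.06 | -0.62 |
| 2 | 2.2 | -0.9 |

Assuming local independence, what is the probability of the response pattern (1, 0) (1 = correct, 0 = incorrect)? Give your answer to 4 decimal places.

0.1956

P(theta) = 1 / (1 + exp(−a(theta − b)))
P_1 = 1/(1+e^{1.2508}) = 0.2226
P_2 = 1/(1+e^{1.9800}) = 0.1213
L = P_1 × (1−P_2) = 0.2226 × 0.8787 = 0.19556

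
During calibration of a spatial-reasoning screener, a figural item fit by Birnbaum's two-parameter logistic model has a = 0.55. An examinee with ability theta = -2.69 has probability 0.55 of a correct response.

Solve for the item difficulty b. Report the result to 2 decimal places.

P(theta) = 1 / (1 + exp(−a(theta − b)))
logit(0.55) = ln(0.55/0.45) = 0.2007
b = theta − logit/(a) = -2.69 − 0.2007/0.5500 = -3.0549

-3.05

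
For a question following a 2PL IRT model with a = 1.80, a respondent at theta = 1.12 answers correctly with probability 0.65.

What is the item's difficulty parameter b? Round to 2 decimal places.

P(theta) = 1 / (1 + exp(−a(theta − b)))
logit(0.65) = ln(0.65/0.35) = 0.6190
b = theta − logit/(a) = 1.12 − 0.6190/1.8000 = 0.7761

0.78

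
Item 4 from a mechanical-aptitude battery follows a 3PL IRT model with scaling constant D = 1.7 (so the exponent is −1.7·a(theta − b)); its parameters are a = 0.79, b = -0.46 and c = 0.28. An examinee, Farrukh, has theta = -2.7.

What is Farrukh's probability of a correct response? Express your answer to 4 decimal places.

P(theta) = c + (1 − c) · 1 / (1 + exp(−D·a(theta − b)))
Exponent: 1.7 × 0.79 × (-2.7 − (-0.46)) = -3.0083
1/(1 + e^{3.0083}) = 0.0471
P = 0.28 + 0.72 × 0.0471 = 0.3139

0.3139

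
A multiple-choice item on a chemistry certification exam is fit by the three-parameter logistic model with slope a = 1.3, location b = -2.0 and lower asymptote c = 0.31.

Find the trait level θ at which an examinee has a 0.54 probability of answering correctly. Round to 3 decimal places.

-2.533

P(θ) = c + (1 − c) · 1 / (1 + exp(−a(θ − b)))
Remove guessing floor: (0.54 − 0.31)/(1 − 0.31) = 0.3333
logit = ln(0.3333/0.6667) = -0.6931
θ = b + logit/(a) = -2.0 + (-0.6931)/1.3000 = -2.5332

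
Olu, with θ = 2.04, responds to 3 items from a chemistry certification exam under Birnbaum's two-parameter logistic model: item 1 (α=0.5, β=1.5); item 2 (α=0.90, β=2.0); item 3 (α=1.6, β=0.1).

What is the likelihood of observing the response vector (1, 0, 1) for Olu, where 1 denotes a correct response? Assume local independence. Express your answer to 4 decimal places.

P(θ) = 1 / (1 + exp(−α(θ − β)))
P_1 = 1/(1+e^{-0.2700}) = 0.5671
P_2 = 1/(1+e^{-0.0360}) = 0.5090
P_3 = 1/(1+e^{-3.1040}) = 0.9571
L = P_1 × (1−P_2) × P_3 = 0.5671 × 0.4910 × 0.9571 = 0.26649

0.2665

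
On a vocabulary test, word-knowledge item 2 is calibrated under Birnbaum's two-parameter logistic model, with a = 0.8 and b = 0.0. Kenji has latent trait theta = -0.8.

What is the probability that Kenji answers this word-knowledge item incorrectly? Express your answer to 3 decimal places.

P(theta) = 1 / (1 + exp(−a(theta − b)))
Exponent: 0.8 × (-0.8 − 0.0) = -0.6400
1/(1 + e^{0.6400}) = 0.3452
P(incorrect) = 1 − 0.3452 = 0.6548

0.655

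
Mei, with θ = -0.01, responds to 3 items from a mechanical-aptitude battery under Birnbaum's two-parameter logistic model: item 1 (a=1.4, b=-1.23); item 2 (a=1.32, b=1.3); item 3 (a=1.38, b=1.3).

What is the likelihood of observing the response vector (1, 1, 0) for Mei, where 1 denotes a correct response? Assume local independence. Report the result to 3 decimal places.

0.110

P(θ) = 1 / (1 + exp(−a(θ − b)))
P_1 = 1/(1+e^{-1.7080}) = 0.8466
P_2 = 1/(1+e^{1.7292}) = 0.1507
P_3 = 1/(1+e^{1.8078}) = 0.1409
L = P_1 × P_2 × (1−P_3) = 0.8466 × 0.1507 × 0.8591 = 0.10960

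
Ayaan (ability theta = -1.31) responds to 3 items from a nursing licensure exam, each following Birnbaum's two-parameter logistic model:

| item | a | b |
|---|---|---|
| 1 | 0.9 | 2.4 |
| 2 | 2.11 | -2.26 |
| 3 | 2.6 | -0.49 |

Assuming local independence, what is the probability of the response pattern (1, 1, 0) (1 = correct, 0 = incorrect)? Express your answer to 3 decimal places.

0.027

P(theta) = 1 / (1 + exp(−a(theta − b)))
P_1 = 1/(1+e^{3.3390}) = 0.0343
P_2 = 1/(1+e^{-2.0045}) = 0.8813
P_3 = 1/(1+e^{2.1320}) = 0.1060
L = P_1 × P_2 × (1−P_3) = 0.0343 × 0.8813 × 0.8940 = 0.02699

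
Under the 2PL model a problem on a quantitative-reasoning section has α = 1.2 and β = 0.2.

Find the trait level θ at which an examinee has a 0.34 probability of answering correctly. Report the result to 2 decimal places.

P(θ) = 1 / (1 + exp(−α(θ − β)))
logit = ln(0.3400/0.6600) = -0.6633
θ = β + logit/(α) = 0.2 + (-0.6633)/1.2000 = -0.3527

-0.35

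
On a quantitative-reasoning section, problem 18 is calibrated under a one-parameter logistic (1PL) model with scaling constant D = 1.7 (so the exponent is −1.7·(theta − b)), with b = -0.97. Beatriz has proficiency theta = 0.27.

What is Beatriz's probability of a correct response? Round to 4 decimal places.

P(theta) = 1 / (1 + exp(−D·(theta − b)))
Exponent: 1.7 × (0.27 − (-0.97)) = 2.1080
1/(1 + e^{-2.1080}) = 0.8917
P = 0.8917

0.8917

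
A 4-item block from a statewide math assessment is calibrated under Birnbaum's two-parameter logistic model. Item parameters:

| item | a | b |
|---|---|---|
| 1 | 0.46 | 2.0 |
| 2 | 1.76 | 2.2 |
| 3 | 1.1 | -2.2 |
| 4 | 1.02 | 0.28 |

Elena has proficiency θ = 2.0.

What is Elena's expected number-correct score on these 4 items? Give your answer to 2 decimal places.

P(θ) = 1 / (1 + exp(−a(θ − b)))
P_1 = 1/(1+e^{0.0000}) = 0.5000
P_2 = 1/(1+e^{0.3520}) = 0.4129
P_3 = 1/(1+e^{-4.6200}) = 0.9902
P_4 = 1/(1+e^{-1.7544}) = 0.8525
E[score] = 0.5000 + 0.4129 + 0.9902 + 0.8525 = 2.7556

2.76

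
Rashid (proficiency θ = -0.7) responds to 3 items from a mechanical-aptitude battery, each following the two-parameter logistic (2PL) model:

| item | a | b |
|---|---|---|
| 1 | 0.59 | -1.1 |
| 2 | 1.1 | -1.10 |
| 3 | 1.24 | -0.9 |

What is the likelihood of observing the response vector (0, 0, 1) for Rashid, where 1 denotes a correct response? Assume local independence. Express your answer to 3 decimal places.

P(θ) = 1 / (1 + exp(−a(θ − b)))
P_1 = 1/(1+e^{-0.2360}) = 0.5587
P_2 = 1/(1+e^{-0.4400}) = 0.6083
P_3 = 1/(1+e^{-0.2480}) = 0.5617
L = (1−P_1) × (1−P_2) × P_3 = 0.4413 × 0.3917 × 0.5617 = 0.09710

0.097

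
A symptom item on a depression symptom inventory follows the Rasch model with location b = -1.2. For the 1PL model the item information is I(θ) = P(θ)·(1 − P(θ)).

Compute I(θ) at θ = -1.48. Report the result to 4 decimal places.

0.2452

P = 1/(1+e^{0.2800}) = 0.4305
P(1−P) = 0.4305 × 0.5695 = 0.2452
I = P(1−P) = 0.24516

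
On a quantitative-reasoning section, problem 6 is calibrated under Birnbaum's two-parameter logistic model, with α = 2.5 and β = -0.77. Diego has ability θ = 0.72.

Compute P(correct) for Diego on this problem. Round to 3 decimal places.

0.976

P(θ) = 1 / (1 + exp(−α(θ − β)))
Exponent: 2.5 × (0.72 − (-0.77)) = 3.7250
1/(1 + e^{-3.7250}) = 0.9765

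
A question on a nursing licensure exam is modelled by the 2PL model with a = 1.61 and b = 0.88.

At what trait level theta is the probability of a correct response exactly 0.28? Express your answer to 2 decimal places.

0.29

P(theta) = 1 / (1 + exp(−a(theta − b)))
logit = ln(0.2800/0.7200) = -0.9445
theta = b + logit/(a) = 0.88 + (-0.9445)/1.6100 = 0.2934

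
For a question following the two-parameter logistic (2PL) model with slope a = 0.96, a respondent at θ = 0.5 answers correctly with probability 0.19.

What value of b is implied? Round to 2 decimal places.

P(θ) = 1 / (1 + exp(−a(θ − b)))
logit(0.19) = ln(0.19/0.81) = -1.4500
b = θ − logit/(a) = 0.5 − (-1.4500)/0.9600 = 2.0104

2.01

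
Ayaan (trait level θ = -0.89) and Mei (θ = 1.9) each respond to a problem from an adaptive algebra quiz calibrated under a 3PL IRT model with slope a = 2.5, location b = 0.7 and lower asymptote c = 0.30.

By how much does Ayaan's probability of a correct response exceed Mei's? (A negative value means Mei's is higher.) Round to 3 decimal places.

-0.654

P(θ) = c + (1 − c) · 1 / (1 + exp(−a(θ − b)))
P(Ayaan) = 0.3129  [exponent -3.9750]
P(Mei) = 0.9668  [exponent 3.0000]
Difference = 0.3129 − 0.9668 = -0.6539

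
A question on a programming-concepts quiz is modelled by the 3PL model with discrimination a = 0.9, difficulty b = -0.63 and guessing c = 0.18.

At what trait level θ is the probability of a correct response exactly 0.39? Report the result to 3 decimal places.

-1.815

P(θ) = c + (1 − c) · 1 / (1 + exp(−a(θ − b)))
Remove guessing floor: (0.39 − 0.18)/(1 − 0.18) = 0.2561
logit = ln(0.2561/0.7439) = -1.0664
θ = b + logit/(a) = -0.63 + (-1.0664)/0.9000 = -1.8148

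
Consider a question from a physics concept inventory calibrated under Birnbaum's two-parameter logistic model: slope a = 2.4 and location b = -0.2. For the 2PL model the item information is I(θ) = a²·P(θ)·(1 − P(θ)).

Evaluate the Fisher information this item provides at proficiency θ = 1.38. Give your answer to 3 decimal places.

P = 1/(1+e^{-3.7920}) = 0.9779
P(1−P) = 0.9779 × 0.0221 = 0.0216
I = a² × P(1−P) = 2.4² × 0.0216 = 0.12422

0.124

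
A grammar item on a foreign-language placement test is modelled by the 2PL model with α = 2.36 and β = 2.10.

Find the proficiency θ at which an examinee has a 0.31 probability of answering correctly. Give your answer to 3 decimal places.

P(θ) = 1 / (1 + exp(−α(θ − β)))
logit = ln(0.3100/0.6900) = -0.8001
θ = β + logit/(α) = 2.10 + (-0.8001)/2.3600 = 1.7610

1.761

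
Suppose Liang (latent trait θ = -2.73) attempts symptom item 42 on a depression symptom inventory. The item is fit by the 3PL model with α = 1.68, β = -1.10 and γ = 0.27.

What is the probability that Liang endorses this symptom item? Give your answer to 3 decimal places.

0.314

P(θ) = γ + (1 − γ) · 1 / (1 + exp(−α(θ − β)))
Exponent: 1.68 × (-2.73 − (-1.10)) = -2.7384
1/(1 + e^{2.7384}) = 0.0607
P = 0.27 + 0.73 × 0.0607 = 0.3143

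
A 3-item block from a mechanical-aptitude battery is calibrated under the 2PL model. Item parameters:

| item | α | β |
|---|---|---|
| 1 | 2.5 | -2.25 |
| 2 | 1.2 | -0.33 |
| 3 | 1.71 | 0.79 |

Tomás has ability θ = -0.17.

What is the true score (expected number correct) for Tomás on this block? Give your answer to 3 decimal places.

P(θ) = 1 / (1 + exp(−α(θ − β)))
P_1 = 1/(1+e^{-5.2000}) = 0.9945
P_2 = 1/(1+e^{-0.1920}) = 0.5479
P_3 = 1/(1+e^{1.6416}) = 0.1622
E[score] = 0.9945 + 0.5479 + 0.1622 = 1.7046

1.705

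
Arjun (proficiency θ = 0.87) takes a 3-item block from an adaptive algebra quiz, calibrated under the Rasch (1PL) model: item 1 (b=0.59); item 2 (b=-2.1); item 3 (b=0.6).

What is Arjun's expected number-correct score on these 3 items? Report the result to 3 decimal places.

2.088

P(θ) = 1 / (1 + exp(−(θ − b)))
P_1 = 1/(1+e^{-0.2800}) = 0.5695
P_2 = 1/(1+e^{-2.9700}) = 0.9512
P_3 = 1/(1+e^{-0.2700}) = 0.5671
E[score] = 0.5695 + 0.9512 + 0.5671 = 2.0878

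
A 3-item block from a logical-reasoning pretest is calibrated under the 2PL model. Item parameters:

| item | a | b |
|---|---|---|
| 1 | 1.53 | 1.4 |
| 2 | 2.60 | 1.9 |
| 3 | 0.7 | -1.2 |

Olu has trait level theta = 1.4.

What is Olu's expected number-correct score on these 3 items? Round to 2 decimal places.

P(theta) = 1 / (1 + exp(−a(theta − b)))
P_1 = 1/(1+e^{0.0000}) = 0.5000
P_2 = 1/(1+e^{1.3000}) = 0.2142
P_3 = 1/(1+e^{-1.8200}) = 0.8606
E[score] = 0.5000 + 0.2142 + 0.8606 = 1.5747

1.57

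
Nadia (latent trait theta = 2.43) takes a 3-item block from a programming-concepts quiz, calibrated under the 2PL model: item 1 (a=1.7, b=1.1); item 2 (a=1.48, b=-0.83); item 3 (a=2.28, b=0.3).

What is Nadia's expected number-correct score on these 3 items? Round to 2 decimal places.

P(theta) = 1 / (1 + exp(−a(theta − b)))
P_1 = 1/(1+e^{-2.2610}) = 0.9056
P_2 = 1/(1+e^{-4.8248}) = 0.9920
P_3 = 1/(1+e^{-4.8564}) = 0.9923
E[score] = 0.9056 + 0.9920 + 0.9923 = 2.8899

2.89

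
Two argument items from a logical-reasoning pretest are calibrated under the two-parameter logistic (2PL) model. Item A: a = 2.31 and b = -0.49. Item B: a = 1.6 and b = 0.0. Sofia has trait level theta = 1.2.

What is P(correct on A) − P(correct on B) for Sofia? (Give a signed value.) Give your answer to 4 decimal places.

P(theta) = 1 / (1 + exp(−a(theta − b)))
P_A = 0.9802
P_B = 0.8721
P_A − P_B = 0.1081

0.1081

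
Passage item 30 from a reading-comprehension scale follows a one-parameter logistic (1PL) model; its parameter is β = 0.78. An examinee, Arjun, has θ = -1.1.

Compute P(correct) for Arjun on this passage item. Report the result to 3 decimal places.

0.132

P(θ) = 1 / (1 + exp(−(θ − β)))
Exponent: (-1.1 − 0.78) = -1.8800
1/(1 + e^{1.8800}) = 0.1324
P = 0.1324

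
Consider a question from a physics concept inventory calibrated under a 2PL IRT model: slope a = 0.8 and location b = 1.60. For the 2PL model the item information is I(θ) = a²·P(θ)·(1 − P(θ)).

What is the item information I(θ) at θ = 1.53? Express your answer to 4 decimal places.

0.1599

P = 1/(1+e^{0.0560}) = 0.4860
P(1−P) = 0.4860 × 0.5140 = 0.2498
I = a² × P(1−P) = 0.8² × 0.2498 = 0.15987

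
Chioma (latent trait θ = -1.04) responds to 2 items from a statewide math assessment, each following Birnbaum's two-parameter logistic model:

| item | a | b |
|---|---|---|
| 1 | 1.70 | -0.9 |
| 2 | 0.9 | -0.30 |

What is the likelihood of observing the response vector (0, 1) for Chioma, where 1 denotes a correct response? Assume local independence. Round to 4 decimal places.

0.1898

P(θ) = 1 / (1 + exp(−a(θ − b)))
P_1 = 1/(1+e^{0.2380}) = 0.4408
P_2 = 1/(1+e^{0.6660}) = 0.3394
L = (1−P_1) × P_2 = 0.5592 × 0.3394 = 0.18980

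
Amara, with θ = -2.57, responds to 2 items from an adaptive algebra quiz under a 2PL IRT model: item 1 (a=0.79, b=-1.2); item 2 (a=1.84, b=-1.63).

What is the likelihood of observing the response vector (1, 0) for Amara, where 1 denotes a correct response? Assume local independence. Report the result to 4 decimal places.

P(θ) = 1 / (1 + exp(−a(θ − b)))
P_1 = 1/(1+e^{1.0823}) = 0.2531
P_2 = 1/(1+e^{1.7296}) = 0.1506
L = P_1 × (1−P_2) = 0.2531 × 0.8494 = 0.21495

0.2149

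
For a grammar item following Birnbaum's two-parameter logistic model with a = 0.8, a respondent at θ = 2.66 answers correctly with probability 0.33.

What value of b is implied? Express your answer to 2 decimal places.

P(θ) = 1 / (1 + exp(−a(θ − b)))
logit(0.33) = ln(0.33/0.67) = -0.7082
b = θ − logit/(a) = 2.66 − (-0.7082)/0.8000 = 3.5452

3.55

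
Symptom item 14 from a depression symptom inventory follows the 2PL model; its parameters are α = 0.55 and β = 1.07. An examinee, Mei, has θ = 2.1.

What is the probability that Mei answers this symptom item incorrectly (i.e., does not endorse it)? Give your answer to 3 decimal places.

P(θ) = 1 / (1 + exp(−α(θ − β)))
Exponent: 0.55 × (2.1 − 1.07) = 0.5665
1/(1 + e^{-0.5665}) = 0.6380
P(incorrect) = 1 − 0.6380 = 0.3620

0.362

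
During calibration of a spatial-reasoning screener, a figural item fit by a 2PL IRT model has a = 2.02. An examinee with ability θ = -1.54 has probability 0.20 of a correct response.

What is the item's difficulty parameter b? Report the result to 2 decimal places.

-0.85

P(θ) = 1 / (1 + exp(−a(θ − b)))
logit(0.20) = ln(0.20/0.80) = -1.3863
b = θ − logit/(a) = -1.54 − (-1.3863)/2.0200 = -0.8537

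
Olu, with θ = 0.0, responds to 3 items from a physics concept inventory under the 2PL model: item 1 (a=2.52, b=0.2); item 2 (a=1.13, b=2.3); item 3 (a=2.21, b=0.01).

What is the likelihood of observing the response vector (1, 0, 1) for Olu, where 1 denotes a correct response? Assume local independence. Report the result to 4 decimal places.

0.1733

P(θ) = 1 / (1 + exp(−a(θ − b)))
P_1 = 1/(1+e^{0.5040}) = 0.3766
P_2 = 1/(1+e^{2.5990}) = 0.0692
P_3 = 1/(1+e^{0.0221}) = 0.4945
L = P_1 × (1−P_2) × P_3 = 0.3766 × 0.9308 × 0.4945 = 0.17333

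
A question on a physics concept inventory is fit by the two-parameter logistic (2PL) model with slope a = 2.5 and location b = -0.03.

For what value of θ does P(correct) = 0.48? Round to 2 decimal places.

P(θ) = 1 / (1 + exp(−a(θ − b)))
logit = ln(0.4800/0.5200) = -0.0800
θ = b + logit/(a) = -0.03 + (-0.0800)/2.5000 = -0.0620

-0.06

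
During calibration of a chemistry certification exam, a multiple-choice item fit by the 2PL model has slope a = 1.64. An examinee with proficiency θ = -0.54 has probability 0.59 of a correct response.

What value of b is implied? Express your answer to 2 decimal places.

-0.76

P(θ) = 1 / (1 + exp(−a(θ − b)))
logit(0.59) = ln(0.59/0.41) = 0.3640
b = θ − logit/(a) = -0.54 − 0.3640/1.6400 = -0.7619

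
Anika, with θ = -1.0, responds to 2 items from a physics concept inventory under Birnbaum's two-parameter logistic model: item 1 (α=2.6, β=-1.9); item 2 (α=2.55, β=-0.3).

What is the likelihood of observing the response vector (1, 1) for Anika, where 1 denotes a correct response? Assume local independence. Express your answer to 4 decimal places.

P(θ) = 1 / (1 + exp(−α(θ − β)))
P_1 = 1/(1+e^{-2.3400}) = 0.9121
P_2 = 1/(1+e^{1.7850}) = 0.1437
L = P_1 × P_2 = 0.9121 × 0.1437 = 0.13106

0.1311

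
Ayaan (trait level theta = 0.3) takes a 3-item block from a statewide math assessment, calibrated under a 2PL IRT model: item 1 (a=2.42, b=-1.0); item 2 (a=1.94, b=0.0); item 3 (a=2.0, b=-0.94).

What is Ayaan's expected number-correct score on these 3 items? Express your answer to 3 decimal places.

2.523

P(theta) = 1 / (1 + exp(−a(theta − b)))
P_1 = 1/(1+e^{-3.1460}) = 0.9588
P_2 = 1/(1+e^{-0.5820}) = 0.6415
P_3 = 1/(1+e^{-2.4800}) = 0.9227
E[score] = 0.9588 + 0.6415 + 0.9227 = 2.5230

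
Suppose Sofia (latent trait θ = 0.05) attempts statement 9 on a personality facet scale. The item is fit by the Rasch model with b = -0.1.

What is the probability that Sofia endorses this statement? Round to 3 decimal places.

P(θ) = 1 / (1 + exp(−(θ − b)))
Exponent: (0.05 − (-0.1)) = 0.1500
1/(1 + e^{-0.1500}) = 0.5374
P = 0.5374

0.537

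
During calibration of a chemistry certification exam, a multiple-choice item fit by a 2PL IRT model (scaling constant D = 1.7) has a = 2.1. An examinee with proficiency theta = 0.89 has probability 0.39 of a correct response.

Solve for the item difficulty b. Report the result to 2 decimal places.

1.02

P(theta) = 1 / (1 + exp(−D·a(theta − b)))
logit(0.39) = ln(0.39/0.61) = -0.4473
b = theta − logit/(1.7·a) = 0.89 − (-0.4473)/3.5700 = 1.0153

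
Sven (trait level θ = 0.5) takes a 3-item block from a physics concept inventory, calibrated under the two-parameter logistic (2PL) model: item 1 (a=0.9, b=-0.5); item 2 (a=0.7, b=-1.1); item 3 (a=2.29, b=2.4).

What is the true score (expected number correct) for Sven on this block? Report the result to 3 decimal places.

P(θ) = 1 / (1 + exp(−a(θ − b)))
P_1 = 1/(1+e^{-0.9000}) = 0.7109
P_2 = 1/(1+e^{-1.1200}) = 0.7540
P_3 = 1/(1+e^{4.3510}) = 0.0127
E[score] = 0.7109 + 0.7540 + 0.0127 = 1.4777

1.478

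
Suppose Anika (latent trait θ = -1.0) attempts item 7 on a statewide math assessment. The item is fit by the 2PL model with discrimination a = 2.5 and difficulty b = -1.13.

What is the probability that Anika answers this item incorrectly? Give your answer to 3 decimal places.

0.419

P(θ) = 1 / (1 + exp(−a(θ − b)))
Exponent: 2.5 × (-1.0 − (-1.13)) = 0.3250
1/(1 + e^{-0.3250}) = 0.5805
P(incorrect) = 1 − 0.5805 = 0.4195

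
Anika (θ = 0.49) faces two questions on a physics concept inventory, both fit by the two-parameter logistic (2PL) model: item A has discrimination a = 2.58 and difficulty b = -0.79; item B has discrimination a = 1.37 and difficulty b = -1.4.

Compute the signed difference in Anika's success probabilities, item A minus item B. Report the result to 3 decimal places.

0.034

P(θ) = 1 / (1 + exp(−a(θ − b)))
P_A = 0.9645
P_B = 0.9302
P_A − P_B = 0.0343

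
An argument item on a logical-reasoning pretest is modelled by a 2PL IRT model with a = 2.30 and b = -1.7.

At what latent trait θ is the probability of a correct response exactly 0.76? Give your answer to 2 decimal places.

P(θ) = 1 / (1 + exp(−a(θ − b)))
logit = ln(0.7600/0.2400) = 1.1527
θ = b + logit/(a) = -1.7 + 1.1527/2.3000 = -1.1988

-1.20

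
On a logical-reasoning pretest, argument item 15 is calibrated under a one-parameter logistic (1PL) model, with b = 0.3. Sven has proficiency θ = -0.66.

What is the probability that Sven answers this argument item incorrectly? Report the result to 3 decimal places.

0.723

P(θ) = 1 / (1 + exp(−(θ − b)))
Exponent: (-0.66 − 0.3) = -0.9600
1/(1 + e^{0.9600}) = 0.2769
P = 0.2769
P(incorrect) = 1 − 0.2769 = 0.7231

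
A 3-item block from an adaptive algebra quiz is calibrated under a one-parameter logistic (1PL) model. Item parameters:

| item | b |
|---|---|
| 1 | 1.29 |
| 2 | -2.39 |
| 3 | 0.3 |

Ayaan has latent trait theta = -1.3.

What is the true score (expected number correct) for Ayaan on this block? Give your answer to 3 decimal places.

P(theta) = 1 / (1 + exp(−(theta − b)))
P_1 = 1/(1+e^{2.5900}) = 0.0698
P_2 = 1/(1+e^{-1.0900}) = 0.7484
P_3 = 1/(1+e^{1.6000}) = 0.1680
E[score] = 0.0698 + 0.7484 + 0.1680 = 0.9861

0.986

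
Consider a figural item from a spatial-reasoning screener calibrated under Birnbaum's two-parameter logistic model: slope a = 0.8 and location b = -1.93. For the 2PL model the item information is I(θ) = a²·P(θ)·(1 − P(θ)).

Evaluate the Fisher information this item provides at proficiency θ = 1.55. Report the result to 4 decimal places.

0.0351

P = 1/(1+e^{-2.7840}) = 0.9418
P(1−P) = 0.9418 × 0.0582 = 0.0548
I = a² × P(1−P) = 0.8² × 0.0548 = 0.03508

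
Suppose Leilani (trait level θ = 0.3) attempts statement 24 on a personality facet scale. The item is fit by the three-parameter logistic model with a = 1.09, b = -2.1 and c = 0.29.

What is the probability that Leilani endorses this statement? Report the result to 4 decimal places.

0.9516

P(θ) = c + (1 − c) · 1 / (1 + exp(−a(θ − b)))
Exponent: 1.09 × (0.3 − (-2.1)) = 2.6160
1/(1 + e^{-2.6160}) = 0.9319
P = 0.29 + 0.71 × 0.9319 = 0.9516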